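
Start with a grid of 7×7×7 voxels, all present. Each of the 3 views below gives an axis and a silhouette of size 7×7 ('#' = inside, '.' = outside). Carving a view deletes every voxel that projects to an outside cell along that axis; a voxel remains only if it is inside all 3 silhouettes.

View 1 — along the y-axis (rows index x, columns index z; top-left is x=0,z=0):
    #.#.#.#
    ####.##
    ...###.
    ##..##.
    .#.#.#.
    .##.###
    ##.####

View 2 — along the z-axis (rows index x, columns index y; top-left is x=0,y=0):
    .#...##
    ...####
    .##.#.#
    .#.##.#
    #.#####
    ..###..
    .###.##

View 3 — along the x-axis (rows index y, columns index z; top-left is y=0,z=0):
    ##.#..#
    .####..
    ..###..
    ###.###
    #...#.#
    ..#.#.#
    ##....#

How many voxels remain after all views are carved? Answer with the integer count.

remaining voxels: 64

start: 7×7×7 = 343 voxels
V1 y: intersect with XZ mask (31 set) -- 217 left
V2 z: intersect with XY mask (29 set) -- 127 left
V3 x: intersect with YZ mask (26 set) -- 64 left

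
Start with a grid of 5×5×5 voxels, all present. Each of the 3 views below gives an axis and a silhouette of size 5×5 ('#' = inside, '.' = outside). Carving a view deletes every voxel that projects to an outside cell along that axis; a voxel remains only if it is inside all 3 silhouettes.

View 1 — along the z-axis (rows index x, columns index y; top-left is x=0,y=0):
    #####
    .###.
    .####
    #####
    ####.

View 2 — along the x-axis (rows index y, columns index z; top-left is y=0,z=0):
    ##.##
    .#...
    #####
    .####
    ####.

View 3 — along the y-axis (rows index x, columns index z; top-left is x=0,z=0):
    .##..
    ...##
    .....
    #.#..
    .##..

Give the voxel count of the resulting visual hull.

24 voxels

full grid |V| = 125
after view 1 [z-axis, 21 of 25 cells solid] → remaining = 105
after view 2 [x-axis, 18 of 25 cells solid] → remaining = 74
after view 3 [y-axis, 8 of 25 cells solid] → remaining = 24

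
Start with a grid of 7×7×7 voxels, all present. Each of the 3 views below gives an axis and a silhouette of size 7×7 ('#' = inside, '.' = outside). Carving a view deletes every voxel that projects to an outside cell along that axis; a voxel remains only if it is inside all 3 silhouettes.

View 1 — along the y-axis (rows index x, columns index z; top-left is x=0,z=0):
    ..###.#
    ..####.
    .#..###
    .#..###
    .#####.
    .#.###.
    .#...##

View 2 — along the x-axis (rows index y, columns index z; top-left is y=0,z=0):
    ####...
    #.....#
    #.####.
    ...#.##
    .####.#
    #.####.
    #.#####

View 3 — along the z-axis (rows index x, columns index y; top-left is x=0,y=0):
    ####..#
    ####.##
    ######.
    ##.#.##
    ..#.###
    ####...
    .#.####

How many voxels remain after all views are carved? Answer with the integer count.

79 voxels

start: 7×7×7 = 343 voxels
[1] y-view keeps 28 columns → grid now 196
[2] x-view keeps 30 columns → grid now 113
[3] z-view keeps 35 columns → grid now 79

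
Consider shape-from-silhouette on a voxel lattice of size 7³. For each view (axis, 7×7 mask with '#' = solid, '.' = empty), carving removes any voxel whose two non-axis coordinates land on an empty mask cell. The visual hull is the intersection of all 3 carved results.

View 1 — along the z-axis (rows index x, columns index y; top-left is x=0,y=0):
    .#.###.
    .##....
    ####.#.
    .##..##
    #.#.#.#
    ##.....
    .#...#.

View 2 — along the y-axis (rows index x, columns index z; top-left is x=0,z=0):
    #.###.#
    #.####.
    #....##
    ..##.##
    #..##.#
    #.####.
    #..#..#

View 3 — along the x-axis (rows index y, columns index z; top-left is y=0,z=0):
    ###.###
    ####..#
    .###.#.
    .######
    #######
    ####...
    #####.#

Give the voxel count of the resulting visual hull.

voxel count = 66

initial block: 7^3 = 343
after view 1 [z-axis, 23 of 49 cells solid] → remaining = 161
after view 2 [y-axis, 29 of 49 cells solid] → remaining = 93
after view 3 [x-axis, 38 of 49 cells solid] → remaining = 66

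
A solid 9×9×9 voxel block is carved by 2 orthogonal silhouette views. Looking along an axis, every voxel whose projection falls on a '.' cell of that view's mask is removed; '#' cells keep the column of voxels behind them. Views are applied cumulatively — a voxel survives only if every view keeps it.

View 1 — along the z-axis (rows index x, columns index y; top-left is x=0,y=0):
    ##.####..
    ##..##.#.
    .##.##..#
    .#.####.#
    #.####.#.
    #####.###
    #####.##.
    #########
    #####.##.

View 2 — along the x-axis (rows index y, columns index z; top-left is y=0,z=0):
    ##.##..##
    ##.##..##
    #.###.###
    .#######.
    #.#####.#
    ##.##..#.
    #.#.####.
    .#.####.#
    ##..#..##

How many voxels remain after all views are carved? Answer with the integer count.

start: 9×9×9 = 729 voxels
after view 1 [z-axis, 59 of 81 cells solid] → remaining = 531
after view 2 [x-axis, 55 of 81 cells solid] → remaining = 366

366 voxels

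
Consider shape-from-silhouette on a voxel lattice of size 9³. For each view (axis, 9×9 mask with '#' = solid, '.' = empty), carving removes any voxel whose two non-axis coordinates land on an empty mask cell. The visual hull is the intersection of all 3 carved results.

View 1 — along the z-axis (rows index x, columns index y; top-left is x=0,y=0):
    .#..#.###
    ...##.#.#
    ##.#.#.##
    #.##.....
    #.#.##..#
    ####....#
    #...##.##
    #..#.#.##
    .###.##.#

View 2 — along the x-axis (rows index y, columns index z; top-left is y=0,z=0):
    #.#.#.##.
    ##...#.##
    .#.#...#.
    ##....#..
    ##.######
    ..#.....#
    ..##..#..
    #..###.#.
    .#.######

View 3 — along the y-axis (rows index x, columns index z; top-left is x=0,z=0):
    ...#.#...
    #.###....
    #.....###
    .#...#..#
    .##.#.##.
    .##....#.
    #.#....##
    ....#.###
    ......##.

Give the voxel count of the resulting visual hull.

voxel count = 85

full grid |V| = 729
step 1: project along z, AND mask (44/81) → |grid| = 396
step 2: project along x, AND mask (41/81) → |grid| = 207
step 3: project along y, AND mask (31/81) → |grid| = 85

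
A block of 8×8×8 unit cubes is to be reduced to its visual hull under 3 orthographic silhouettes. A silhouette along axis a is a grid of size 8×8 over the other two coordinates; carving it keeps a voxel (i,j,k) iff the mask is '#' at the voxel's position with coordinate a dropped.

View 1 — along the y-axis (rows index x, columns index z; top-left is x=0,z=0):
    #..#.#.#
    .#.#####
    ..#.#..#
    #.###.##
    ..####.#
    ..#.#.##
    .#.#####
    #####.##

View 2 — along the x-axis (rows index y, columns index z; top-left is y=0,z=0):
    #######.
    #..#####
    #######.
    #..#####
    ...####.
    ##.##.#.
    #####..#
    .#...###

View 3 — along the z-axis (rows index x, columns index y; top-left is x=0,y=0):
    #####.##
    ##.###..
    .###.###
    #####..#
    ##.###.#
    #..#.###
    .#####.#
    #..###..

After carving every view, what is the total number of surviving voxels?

remaining voxels: 158

initial block: 8^3 = 512
step 1: project along y, AND mask (41/64) → |grid| = 328
step 2: project along x, AND mask (45/64) → |grid| = 230
step 3: project along z, AND mask (45/64) → |grid| = 158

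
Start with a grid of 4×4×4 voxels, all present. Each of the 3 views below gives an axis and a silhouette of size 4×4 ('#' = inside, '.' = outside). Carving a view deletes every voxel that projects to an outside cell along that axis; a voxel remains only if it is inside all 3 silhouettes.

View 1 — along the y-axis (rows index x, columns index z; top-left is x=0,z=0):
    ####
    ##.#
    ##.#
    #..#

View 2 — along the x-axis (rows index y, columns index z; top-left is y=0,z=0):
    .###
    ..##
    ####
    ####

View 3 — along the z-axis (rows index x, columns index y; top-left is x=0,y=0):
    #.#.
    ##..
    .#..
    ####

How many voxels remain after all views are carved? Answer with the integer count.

initial block: 4^3 = 64
[1] y-view keeps 12 columns → grid now 48
[2] x-view keeps 13 columns → grid now 37
[3] z-view keeps 9 columns → grid now 17

|visual hull| = 17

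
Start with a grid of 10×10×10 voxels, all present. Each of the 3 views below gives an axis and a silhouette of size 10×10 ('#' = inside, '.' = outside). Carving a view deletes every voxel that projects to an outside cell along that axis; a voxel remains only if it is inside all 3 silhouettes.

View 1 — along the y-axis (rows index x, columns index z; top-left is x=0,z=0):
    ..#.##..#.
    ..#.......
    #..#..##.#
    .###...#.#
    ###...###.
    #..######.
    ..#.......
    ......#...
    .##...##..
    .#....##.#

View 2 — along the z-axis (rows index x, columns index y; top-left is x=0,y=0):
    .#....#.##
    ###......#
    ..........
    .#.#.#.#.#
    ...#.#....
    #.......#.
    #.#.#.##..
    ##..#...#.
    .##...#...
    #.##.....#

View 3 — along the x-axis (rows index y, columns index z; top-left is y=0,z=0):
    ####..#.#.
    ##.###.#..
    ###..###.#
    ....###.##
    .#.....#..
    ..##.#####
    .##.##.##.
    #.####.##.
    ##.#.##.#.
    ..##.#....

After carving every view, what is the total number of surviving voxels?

voxel count = 64

start: 10×10×10 = 1000 voxels
  1. axis=1 (XZ plane), |mask|=38  ⇒  voxels=380
  2. axis=2 (XY plane), |mask|=33  ⇒  voxels=108
  3. axis=0 (YZ plane), |mask|=55  ⇒  voxels=64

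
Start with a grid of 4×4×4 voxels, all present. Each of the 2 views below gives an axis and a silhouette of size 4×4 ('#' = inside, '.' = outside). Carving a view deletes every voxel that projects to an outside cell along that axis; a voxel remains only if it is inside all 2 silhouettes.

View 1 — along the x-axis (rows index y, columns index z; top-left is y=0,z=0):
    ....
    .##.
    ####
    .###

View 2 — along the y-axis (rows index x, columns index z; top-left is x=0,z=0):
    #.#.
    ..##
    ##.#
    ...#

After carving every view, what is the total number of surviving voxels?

full grid |V| = 64
carve view 1 (along x, YZ-mask fill 9/16): 36 voxels remain
carve view 2 (along y, XZ-mask fill 8/16): 17 voxels remain

17 voxels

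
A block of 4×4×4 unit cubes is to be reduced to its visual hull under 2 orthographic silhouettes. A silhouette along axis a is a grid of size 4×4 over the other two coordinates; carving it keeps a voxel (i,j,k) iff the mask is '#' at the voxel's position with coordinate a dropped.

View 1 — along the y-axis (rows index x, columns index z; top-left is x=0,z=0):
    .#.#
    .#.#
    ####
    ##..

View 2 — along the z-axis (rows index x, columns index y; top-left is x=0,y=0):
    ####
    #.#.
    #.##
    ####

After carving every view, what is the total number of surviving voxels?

initial block: 4^3 = 64
carve view 1 (along y, XZ-mask fill 10/16): 40 voxels remain
carve view 2 (along z, XY-mask fill 13/16): 32 voxels remain

voxel count = 32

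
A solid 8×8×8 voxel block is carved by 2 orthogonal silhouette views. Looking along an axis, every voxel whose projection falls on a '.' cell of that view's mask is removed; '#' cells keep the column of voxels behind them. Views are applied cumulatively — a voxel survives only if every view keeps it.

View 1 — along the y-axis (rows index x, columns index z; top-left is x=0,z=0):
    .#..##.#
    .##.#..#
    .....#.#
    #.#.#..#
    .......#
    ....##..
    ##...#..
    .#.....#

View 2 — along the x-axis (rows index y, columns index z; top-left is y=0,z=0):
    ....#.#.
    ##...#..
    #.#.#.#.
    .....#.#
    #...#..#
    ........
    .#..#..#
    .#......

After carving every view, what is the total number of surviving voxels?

voxel count = 62

initial block: 8^3 = 512
  1. axis=1 (XZ plane), |mask|=22  ⇒  voxels=176
  2. axis=0 (YZ plane), |mask|=18  ⇒  voxels=62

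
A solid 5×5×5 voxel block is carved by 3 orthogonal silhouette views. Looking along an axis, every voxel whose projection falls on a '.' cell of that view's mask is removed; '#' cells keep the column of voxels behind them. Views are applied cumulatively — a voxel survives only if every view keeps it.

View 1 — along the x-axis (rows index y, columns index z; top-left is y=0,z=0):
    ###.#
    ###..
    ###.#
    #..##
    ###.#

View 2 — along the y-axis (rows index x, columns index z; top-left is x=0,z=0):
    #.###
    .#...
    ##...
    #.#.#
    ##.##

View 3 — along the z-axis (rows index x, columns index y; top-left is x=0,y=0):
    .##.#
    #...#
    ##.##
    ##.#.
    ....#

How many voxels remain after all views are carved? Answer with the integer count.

full grid |V| = 125
step 1: project along x, AND mask (18/25) → |grid| = 90
step 2: project along y, AND mask (14/25) → |grid| = 54
step 3: project along z, AND mask (13/25) → |grid| = 27

27 voxels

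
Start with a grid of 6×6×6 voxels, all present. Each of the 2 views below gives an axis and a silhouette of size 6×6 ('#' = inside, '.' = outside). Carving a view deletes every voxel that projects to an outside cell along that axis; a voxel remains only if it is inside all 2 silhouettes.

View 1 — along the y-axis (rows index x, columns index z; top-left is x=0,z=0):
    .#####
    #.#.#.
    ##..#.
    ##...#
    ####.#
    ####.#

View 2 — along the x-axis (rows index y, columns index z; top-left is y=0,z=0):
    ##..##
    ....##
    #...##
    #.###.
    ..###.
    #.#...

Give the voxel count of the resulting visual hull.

start: 6×6×6 = 216 voxels
carve view 1 (along y, XZ-mask fill 24/36): 144 voxels remain
carve view 2 (along x, YZ-mask fill 18/36): 70 voxels remain

voxel count = 70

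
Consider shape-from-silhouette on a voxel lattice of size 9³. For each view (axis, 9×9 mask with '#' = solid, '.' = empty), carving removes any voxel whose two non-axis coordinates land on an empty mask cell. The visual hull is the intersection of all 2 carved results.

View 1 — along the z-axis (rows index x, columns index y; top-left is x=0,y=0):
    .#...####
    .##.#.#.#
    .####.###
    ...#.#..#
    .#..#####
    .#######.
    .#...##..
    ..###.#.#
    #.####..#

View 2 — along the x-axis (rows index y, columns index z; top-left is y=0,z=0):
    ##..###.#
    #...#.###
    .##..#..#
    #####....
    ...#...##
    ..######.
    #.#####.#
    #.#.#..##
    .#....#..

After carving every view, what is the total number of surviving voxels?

before carving: 729 voxels (9×9×9)
  1. axis=2 (XY plane), |mask|=47  ⇒  voxels=423
  2. axis=0 (YZ plane), |mask|=43  ⇒  voxels=218

218 voxels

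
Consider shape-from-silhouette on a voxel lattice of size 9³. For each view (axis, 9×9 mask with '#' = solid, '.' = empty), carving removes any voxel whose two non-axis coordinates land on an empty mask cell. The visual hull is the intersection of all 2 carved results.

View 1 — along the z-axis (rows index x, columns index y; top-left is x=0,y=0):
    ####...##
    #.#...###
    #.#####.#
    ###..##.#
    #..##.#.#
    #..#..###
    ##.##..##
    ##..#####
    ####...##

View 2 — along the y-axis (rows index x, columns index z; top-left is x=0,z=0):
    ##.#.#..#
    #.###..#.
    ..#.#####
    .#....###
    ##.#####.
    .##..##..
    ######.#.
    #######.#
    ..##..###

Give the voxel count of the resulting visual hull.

before carving: 729 voxels (9×9×9)
V1 z: intersect with XY mask (53 set) -- 477 left
V2 y: intersect with XZ mask (51 set) -- 304 left

remaining voxels: 304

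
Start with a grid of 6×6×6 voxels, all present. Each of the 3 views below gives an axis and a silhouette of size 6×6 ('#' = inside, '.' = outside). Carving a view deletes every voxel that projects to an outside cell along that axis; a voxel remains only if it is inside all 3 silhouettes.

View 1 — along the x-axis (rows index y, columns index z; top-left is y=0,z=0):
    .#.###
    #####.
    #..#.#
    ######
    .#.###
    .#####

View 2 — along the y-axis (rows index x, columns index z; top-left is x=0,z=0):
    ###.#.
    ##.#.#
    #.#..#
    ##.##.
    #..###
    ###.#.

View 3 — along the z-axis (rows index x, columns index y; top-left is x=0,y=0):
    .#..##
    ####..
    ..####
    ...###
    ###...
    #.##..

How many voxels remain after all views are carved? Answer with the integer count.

|visual hull| = 56

initial block: 6^3 = 216
V1 x: intersect with YZ mask (27 set) -- 162 left
V2 y: intersect with XZ mask (23 set) -- 100 left
V3 z: intersect with XY mask (20 set) -- 56 left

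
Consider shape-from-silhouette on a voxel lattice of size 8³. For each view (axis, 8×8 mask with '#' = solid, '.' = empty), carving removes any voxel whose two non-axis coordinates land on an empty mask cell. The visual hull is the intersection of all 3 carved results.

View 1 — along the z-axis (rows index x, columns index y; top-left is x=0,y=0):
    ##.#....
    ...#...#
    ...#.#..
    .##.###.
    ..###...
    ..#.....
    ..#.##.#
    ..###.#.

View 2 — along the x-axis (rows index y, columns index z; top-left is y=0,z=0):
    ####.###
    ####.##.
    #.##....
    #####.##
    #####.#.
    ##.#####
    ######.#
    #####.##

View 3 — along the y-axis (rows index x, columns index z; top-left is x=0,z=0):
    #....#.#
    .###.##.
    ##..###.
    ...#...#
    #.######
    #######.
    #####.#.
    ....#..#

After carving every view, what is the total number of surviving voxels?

full grid |V| = 512
[1] z-view keeps 24 columns → grid now 192
[2] x-view keeps 50 columns → grid now 142
[3] y-view keeps 37 columns → grid now 73

73 voxels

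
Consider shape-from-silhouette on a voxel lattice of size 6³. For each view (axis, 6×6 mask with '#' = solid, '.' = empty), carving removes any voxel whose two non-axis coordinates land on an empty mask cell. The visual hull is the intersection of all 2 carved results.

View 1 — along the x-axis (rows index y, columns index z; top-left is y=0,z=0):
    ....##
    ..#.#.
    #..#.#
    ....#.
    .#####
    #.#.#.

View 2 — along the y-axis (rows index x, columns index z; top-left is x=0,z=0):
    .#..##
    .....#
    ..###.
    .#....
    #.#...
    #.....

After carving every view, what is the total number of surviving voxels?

|visual hull| = 30

before carving: 216 voxels (6×6×6)
[1] x-view keeps 16 columns → grid now 96
[2] y-view keeps 11 columns → grid now 30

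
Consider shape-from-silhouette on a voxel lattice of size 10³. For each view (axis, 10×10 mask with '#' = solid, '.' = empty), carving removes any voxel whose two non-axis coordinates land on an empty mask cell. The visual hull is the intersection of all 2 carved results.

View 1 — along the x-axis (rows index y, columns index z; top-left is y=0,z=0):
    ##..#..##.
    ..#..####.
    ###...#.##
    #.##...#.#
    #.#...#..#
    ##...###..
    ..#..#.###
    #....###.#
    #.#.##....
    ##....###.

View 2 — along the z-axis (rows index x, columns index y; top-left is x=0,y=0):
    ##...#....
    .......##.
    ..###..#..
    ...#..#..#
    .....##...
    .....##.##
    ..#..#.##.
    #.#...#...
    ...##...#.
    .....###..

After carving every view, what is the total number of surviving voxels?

start: 10×10×10 = 1000 voxels
  1. axis=0 (YZ plane), |mask|=49  ⇒  voxels=490
  2. axis=2 (XY plane), |mask|=31  ⇒  voxels=152

remaining voxels: 152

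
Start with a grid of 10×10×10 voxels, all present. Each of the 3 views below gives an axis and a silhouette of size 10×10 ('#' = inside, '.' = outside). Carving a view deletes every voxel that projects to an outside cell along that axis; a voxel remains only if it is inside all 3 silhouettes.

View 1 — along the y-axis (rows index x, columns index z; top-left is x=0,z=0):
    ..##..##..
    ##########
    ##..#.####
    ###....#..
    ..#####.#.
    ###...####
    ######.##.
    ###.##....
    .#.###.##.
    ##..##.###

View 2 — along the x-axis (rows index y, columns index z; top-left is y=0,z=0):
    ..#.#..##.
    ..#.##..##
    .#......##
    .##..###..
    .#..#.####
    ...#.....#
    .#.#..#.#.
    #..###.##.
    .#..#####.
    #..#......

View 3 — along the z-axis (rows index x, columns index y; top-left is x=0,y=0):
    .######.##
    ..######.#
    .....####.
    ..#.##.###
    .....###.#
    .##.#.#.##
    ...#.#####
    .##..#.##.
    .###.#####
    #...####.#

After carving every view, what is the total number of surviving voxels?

remaining voxels: 160

before carving: 1000 voxels (10×10×10)
carve view 1 (along y, XZ-mask fill 64/100): 640 voxels remain
carve view 2 (along x, YZ-mask fill 43/100): 279 voxels remain
carve view 3 (along z, XY-mask fill 60/100): 160 voxels remain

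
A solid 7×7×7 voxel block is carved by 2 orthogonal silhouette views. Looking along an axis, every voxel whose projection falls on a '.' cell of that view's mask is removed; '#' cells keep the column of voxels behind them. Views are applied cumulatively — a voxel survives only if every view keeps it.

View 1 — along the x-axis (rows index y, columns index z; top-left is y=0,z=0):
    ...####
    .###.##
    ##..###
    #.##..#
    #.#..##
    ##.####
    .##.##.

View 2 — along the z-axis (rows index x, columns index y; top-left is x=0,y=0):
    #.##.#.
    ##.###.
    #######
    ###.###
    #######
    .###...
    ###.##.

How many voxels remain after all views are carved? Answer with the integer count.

|visual hull| = 172

start: 7×7×7 = 343 voxels
after view 1 [x-axis, 32 of 49 cells solid] → remaining = 224
after view 2 [z-axis, 37 of 49 cells solid] → remaining = 172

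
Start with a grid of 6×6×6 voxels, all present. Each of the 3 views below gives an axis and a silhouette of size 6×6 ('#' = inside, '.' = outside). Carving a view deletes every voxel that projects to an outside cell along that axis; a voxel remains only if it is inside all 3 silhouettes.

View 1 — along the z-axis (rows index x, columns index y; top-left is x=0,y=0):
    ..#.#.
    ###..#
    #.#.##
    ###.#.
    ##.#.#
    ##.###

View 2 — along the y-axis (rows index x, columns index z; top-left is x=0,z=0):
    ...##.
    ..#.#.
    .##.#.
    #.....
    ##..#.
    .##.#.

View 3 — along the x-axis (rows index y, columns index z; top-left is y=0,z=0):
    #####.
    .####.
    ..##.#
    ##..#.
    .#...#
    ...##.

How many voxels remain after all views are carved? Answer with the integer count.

full grid |V| = 216
[1] z-view keeps 23 columns → grid now 138
[2] y-view keeps 14 columns → grid now 55
[3] x-view keeps 19 columns → grid now 33

33 voxels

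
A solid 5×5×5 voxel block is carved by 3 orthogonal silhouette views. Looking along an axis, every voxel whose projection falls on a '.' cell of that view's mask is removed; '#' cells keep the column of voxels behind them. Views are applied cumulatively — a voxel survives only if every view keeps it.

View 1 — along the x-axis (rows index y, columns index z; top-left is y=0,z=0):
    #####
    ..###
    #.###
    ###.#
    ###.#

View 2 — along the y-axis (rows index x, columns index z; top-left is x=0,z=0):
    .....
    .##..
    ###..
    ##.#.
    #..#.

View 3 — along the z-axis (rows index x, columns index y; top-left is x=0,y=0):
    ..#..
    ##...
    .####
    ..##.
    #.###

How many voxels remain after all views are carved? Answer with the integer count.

remaining voxels: 22

start: 5×5×5 = 125 voxels
V1 x: intersect with YZ mask (20 set) -- 100 left
V2 y: intersect with XZ mask (10 set) -- 37 left
V3 z: intersect with XY mask (13 set) -- 22 left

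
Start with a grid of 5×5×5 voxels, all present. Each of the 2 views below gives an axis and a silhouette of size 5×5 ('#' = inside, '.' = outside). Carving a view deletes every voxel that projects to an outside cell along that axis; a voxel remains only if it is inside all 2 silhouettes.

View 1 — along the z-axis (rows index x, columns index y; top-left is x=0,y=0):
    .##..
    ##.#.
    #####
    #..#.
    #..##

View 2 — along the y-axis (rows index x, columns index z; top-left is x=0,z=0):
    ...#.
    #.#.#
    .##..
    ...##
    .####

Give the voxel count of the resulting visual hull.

remaining voxels: 37

initial block: 5^3 = 125
step 1: project along z, AND mask (15/25) → |grid| = 75
step 2: project along y, AND mask (12/25) → |grid| = 37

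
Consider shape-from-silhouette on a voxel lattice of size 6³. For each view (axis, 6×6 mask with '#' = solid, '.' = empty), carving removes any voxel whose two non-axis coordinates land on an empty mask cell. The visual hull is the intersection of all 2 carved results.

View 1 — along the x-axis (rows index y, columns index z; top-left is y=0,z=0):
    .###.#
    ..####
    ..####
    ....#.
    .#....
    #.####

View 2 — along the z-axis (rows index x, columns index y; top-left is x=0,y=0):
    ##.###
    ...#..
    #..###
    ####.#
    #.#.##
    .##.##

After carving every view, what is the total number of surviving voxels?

before carving: 216 voxels (6×6×6)
  1. axis=0 (YZ plane), |mask|=19  ⇒  voxels=114
  2. axis=2 (XY plane), |mask|=23  ⇒  voxels=73

|visual hull| = 73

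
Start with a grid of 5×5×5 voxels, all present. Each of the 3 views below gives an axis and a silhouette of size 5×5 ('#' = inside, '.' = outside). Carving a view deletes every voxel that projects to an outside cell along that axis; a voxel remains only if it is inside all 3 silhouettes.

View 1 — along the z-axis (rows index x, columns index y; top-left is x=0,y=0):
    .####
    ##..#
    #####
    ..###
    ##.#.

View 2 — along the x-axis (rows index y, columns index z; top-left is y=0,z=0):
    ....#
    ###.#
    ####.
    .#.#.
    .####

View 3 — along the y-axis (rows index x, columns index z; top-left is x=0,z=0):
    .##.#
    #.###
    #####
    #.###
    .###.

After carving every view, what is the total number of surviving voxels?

initial block: 5^3 = 125
  1. axis=2 (XY plane), |mask|=18  ⇒  voxels=90
  2. axis=0 (YZ plane), |mask|=15  ⇒  voxels=55
  3. axis=1 (XZ plane), |mask|=19  ⇒  voxels=42

42 voxels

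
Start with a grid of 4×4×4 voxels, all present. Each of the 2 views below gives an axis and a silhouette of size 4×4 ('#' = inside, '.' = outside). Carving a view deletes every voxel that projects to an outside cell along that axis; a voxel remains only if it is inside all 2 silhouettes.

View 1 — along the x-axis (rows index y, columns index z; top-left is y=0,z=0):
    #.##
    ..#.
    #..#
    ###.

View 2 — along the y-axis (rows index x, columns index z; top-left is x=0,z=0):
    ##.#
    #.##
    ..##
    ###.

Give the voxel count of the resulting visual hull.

initial block: 4^3 = 64
after view 1 [x-axis, 9 of 16 cells solid] → remaining = 36
after view 2 [y-axis, 11 of 16 cells solid] → remaining = 26

voxel count = 26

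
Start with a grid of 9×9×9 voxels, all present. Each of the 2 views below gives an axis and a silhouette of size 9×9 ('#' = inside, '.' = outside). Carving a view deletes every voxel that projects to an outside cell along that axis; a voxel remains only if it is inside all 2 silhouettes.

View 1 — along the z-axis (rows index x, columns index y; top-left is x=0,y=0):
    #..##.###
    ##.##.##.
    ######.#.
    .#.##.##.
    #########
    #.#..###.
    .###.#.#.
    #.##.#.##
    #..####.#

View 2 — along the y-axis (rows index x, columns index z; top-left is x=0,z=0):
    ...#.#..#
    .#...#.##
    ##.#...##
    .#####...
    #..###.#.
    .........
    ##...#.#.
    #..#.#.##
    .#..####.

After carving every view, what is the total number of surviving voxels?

start: 9×9×9 = 729 voxels
step 1: project along z, AND mask (55/81) → |grid| = 495
step 2: project along y, AND mask (36/81) → |grid| = 227

|visual hull| = 227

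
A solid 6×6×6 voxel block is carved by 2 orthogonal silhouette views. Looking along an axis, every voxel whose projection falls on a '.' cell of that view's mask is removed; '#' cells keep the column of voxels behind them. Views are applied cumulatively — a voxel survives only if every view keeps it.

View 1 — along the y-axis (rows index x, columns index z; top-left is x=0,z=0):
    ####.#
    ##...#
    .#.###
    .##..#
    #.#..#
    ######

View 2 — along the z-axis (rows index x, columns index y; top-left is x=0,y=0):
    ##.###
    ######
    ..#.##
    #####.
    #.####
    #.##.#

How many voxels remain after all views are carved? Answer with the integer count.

full grid |V| = 216
step 1: project along y, AND mask (24/36) → |grid| = 144
step 2: project along z, AND mask (28/36) → |grid| = 109

voxel count = 109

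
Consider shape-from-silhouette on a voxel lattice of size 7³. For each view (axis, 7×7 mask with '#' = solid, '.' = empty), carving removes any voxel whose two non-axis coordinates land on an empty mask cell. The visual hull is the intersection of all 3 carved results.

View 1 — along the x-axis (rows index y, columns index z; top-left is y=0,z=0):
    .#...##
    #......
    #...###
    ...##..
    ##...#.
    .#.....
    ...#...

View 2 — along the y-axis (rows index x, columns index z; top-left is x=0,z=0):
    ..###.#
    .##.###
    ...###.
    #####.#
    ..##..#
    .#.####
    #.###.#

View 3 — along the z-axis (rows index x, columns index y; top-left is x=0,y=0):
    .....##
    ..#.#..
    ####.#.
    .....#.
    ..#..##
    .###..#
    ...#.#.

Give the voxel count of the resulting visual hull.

remaining voxels: 22

before carving: 343 voxels (7×7×7)
[1] x-view keeps 15 columns → grid now 105
[2] y-view keeps 31 columns → grid now 60
[3] z-view keeps 19 columns → grid now 22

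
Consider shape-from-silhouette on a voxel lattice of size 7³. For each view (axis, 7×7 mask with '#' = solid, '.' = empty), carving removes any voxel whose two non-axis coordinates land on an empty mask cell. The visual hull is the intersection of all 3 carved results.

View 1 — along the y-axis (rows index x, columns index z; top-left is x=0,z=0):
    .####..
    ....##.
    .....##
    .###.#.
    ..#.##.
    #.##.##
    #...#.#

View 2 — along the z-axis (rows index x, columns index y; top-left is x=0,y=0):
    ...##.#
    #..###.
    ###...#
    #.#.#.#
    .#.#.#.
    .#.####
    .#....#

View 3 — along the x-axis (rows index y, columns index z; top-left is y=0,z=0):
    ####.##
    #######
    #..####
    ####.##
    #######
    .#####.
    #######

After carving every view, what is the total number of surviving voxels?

remaining voxels: 76

start: 7×7×7 = 343 voxels
  1. axis=1 (XZ plane), |mask|=23  ⇒  voxels=161
  2. axis=2 (XY plane), |mask|=25  ⇒  voxels=84
  3. axis=0 (YZ plane), |mask|=43  ⇒  voxels=76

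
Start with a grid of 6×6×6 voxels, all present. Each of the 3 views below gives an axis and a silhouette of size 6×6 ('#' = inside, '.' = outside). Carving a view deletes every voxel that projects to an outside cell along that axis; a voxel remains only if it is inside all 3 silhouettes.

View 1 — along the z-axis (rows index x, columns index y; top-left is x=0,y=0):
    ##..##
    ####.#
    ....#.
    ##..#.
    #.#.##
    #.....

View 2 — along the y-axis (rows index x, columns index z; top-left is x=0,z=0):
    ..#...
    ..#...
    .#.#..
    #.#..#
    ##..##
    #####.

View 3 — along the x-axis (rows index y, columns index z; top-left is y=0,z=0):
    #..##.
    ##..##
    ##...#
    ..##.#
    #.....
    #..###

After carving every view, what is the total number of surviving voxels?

|visual hull| = 17

initial block: 6^3 = 216
  1. axis=2 (XY plane), |mask|=18  ⇒  voxels=108
  2. axis=1 (XZ plane), |mask|=16  ⇒  voxels=41
  3. axis=0 (YZ plane), |mask|=18  ⇒  voxels=17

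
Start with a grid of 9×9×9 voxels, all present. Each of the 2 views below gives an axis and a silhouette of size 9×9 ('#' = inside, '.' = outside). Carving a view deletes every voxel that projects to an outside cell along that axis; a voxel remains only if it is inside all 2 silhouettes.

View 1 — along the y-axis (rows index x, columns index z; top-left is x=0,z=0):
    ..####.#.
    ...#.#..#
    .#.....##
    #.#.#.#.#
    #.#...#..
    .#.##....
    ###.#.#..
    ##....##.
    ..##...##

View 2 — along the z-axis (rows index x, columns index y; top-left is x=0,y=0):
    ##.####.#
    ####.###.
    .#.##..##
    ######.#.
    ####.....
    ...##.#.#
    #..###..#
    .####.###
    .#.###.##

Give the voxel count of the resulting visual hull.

initial block: 9^3 = 729
  1. axis=1 (XZ plane), |mask|=35  ⇒  voxels=315
  2. axis=2 (XY plane), |mask|=52  ⇒  voxels=207

voxel count = 207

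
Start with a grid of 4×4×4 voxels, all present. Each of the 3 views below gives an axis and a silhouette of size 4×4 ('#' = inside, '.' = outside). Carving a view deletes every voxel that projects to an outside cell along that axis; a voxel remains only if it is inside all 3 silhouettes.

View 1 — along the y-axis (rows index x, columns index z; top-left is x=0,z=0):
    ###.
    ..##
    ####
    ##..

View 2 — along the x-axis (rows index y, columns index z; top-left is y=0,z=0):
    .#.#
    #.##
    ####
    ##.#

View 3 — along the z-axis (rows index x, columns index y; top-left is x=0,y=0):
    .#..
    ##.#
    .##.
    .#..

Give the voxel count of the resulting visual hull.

voxel count = 14

before carving: 64 voxels (4×4×4)
after view 1 [y-axis, 11 of 16 cells solid] → remaining = 44
after view 2 [x-axis, 12 of 16 cells solid] → remaining = 32
after view 3 [z-axis, 7 of 16 cells solid] → remaining = 14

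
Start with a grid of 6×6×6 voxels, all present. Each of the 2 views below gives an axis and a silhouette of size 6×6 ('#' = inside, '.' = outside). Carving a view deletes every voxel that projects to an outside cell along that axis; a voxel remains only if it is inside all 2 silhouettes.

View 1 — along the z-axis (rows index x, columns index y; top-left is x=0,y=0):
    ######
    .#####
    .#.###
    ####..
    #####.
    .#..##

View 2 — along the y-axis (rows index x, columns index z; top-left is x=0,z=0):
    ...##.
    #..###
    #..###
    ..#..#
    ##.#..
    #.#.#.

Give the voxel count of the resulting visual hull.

|visual hull| = 80

initial block: 6^3 = 216
[1] z-view keeps 27 columns → grid now 162
[2] y-view keeps 18 columns → grid now 80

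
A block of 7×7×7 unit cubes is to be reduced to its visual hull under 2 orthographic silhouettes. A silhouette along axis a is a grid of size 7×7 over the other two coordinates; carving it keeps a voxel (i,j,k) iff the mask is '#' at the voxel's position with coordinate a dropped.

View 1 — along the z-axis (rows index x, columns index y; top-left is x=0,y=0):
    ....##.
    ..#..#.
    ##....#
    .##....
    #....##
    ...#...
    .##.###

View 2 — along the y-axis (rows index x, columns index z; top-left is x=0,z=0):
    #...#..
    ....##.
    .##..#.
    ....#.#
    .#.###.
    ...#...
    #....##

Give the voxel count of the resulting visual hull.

voxel count = 49

full grid |V| = 343
carve view 1 (along z, XY-mask fill 18/49): 126 voxels remain
carve view 2 (along y, XZ-mask fill 17/49): 49 voxels remain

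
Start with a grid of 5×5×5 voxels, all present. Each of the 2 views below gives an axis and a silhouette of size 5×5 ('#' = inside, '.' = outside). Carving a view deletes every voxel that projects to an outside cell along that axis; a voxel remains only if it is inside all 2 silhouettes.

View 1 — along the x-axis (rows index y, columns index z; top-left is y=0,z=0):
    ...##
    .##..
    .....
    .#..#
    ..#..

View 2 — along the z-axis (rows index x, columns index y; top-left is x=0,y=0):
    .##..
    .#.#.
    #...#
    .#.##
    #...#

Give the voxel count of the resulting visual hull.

before carving: 125 voxels (5×5×5)
after view 1 [x-axis, 7 of 25 cells solid] → remaining = 35
after view 2 [z-axis, 11 of 25 cells solid] → remaining = 17

remaining voxels: 17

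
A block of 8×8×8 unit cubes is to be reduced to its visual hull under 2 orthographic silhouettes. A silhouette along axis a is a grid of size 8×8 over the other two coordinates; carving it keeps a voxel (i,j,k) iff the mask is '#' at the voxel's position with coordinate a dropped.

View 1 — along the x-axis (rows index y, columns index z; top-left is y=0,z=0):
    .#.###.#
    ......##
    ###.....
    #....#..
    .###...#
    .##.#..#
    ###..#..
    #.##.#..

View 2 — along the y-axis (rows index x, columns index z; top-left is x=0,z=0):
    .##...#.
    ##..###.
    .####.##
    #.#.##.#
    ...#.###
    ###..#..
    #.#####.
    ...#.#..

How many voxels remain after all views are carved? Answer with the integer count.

voxel count = 122

initial block: 8^3 = 512
V1 x: intersect with YZ mask (28 set) -- 224 left
V2 y: intersect with XZ mask (35 set) -- 122 left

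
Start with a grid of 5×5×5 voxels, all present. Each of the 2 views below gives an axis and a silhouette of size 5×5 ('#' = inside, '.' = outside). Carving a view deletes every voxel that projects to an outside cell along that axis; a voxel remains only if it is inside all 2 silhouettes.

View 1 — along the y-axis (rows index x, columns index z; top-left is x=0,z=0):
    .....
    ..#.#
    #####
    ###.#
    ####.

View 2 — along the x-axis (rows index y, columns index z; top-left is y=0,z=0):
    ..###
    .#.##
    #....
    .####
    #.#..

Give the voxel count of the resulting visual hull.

39 voxels

full grid |V| = 125
after view 1 [y-axis, 15 of 25 cells solid] → remaining = 75
after view 2 [x-axis, 13 of 25 cells solid] → remaining = 39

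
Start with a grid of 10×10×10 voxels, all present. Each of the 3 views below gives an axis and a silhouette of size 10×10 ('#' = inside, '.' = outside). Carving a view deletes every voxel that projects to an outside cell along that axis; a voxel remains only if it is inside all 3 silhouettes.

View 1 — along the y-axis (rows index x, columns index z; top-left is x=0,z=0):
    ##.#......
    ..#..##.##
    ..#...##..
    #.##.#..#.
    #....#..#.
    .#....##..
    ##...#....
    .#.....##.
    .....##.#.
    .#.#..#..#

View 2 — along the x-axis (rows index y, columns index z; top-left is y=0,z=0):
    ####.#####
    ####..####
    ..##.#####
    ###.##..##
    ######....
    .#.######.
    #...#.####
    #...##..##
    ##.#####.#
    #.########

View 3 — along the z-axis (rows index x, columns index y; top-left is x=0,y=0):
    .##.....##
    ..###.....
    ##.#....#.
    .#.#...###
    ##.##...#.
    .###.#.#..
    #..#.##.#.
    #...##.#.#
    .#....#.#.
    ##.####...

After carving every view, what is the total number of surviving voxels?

start: 10×10×10 = 1000 voxels
[1] y-view keeps 35 columns → grid now 350
[2] x-view keeps 72 columns → grid now 253
[3] z-view keeps 45 columns → grid now 114

114 voxels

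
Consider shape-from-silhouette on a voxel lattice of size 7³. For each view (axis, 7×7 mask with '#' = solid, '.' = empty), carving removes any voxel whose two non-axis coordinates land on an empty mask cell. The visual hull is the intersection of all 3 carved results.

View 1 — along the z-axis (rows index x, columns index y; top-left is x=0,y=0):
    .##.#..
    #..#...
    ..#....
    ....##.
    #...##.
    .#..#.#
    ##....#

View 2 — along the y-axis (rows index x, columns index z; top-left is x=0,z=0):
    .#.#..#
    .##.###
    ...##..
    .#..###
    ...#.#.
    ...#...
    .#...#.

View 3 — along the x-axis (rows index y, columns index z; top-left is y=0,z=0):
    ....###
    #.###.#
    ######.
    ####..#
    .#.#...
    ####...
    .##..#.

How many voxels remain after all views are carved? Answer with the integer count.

initial block: 7^3 = 343
V1 z: intersect with XY mask (17 set) -- 119 left
V2 y: intersect with XZ mask (19 set) -- 44 left
V3 x: intersect with YZ mask (28 set) -- 24 left

24 voxels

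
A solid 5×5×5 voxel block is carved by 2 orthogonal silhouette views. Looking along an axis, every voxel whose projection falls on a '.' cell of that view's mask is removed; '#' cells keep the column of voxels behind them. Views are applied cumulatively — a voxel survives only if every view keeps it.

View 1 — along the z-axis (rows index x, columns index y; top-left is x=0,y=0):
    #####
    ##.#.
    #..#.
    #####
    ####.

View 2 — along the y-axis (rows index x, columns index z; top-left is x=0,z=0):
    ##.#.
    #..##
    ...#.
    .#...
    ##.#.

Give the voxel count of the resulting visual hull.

start: 5×5×5 = 125 voxels
  1. axis=2 (XY plane), |mask|=19  ⇒  voxels=95
  2. axis=1 (XZ plane), |mask|=11  ⇒  voxels=43

|visual hull| = 43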